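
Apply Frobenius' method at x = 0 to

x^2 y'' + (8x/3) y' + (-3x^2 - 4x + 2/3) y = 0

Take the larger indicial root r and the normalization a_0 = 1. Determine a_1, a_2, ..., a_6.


Write in Frobenius form y'' + (p(x)/x) y' + (q(x)/x^2) y = 0:
  p(x) = 8/3,  q(x) = -3x^2 - 4x + 2/3.
Indicial equation: r(r-1) + (8/3) r + (2/3) = 0 -> roots r_1 = -2/3, r_2 = -1.
Take r = r_1 = -2/3. Let y(x) = x^r sum_{n>=0} a_n x^n with a_0 = 1.
Substitute y = x^r sum a_n x^n and match x^{r+n}. The recurrence is
  D(n) a_n - 4 a_{n-1} - 3 a_{n-2} = 0,  where D(n) = (r+n)(r+n-1) + (8/3)(r+n) + (2/3).
  a_n = [4 a_{n-1} + 3 a_{n-2}] / D(n).
Since the indicial polynomial factors as (r - r_1)(r - r_2), D(n) = (r_1 + n - r_1)(r_1 + n - r_2) = n(n + 1/3).
Evaluating step by step (a_0 = 1):
  n = 1: D(1) = 1(1 + 1/3) = 4/3; numerator = 4(1) = 4; a_1 = (4)/(4/3) = 3
  n = 2: D(2) = 2(2 + 1/3) = 14/3; numerator = 4(3) + 3(1) = 15; a_2 = (15)/(14/3) = 45/14
  n = 3: D(3) = 3(3 + 1/3) = 10; numerator = 4(45/14) + 3(3) = 153/7; a_3 = (153/7)/(10) = 153/70
  n = 4: D(4) = 4(4 + 1/3) = 52/3; numerator = 4(153/70) + 3(45/14) = 1287/70; a_4 = (1287/70)/(52/3) = 297/280
  n = 5: D(5) = 5(5 + 1/3) = 80/3; numerator = 4(297/280) + 3(153/70) = 54/5; a_5 = (54/5)/(80/3) = 81/200
  n = 6: D(6) = 6(6 + 1/3) = 38; numerator = 4(81/200) + 3(297/280) = 6723/1400; a_6 = (6723/1400)/(38) = 6723/53200

r = -2/3; a_0 = 1; a_1 = 3; a_2 = 45/14; a_3 = 153/70; a_4 = 297/280; a_5 = 81/200; a_6 = 6723/53200


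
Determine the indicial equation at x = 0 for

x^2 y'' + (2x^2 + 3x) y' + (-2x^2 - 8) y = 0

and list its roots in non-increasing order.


Divide by x^2 to reach normal form y'' + P_1(x) y' + P_2(x) y = 0 with P_1(x) = 2 + 3/x and P_2(x) = -2 - 8/x^2.
x = 0 is a singular point because the y'-coefficient 2 + 3/x has a pole at x = 0 and the y-coefficient -2 - 8/x^2 has a pole at x = 0.
It is a regular singular point because x P_1(x) = p(x) = 2x + 3 and x^2 P_2(x) = q(x) = -2x^2 - 8 are polynomials, hence analytic at x = 0.
p(0) = 3,  q(0) = -8.
Indicial equation: r(r-1) + p(0) r + q(0) = 0, i.e. r^2 + (p(0) - 1) r + q(0) = 0, i.e. r^2 + 2 r - 8 = 0.
Discriminant: (2)^2 - 4(-8) = 36, so r = (-2 ± 6)/2.
Solving: r_1 = 2, r_2 = -4.

indicial: r^2 + 2 r - 8 = 0; roots r_1 = 2, r_2 = -4


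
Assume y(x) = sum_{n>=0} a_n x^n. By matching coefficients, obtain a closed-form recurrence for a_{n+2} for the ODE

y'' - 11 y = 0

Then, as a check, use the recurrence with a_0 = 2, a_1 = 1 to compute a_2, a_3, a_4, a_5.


Substitute y = sum_n a_n x^n into y'' + (const) y = 0.
y''(x) = sum_{n>=0} (n+2)(n+1) a_{n+2} x^n.
The ODE becomes sum_n [(n+2)(n+1) a_{n+2} - 11 a_n] x^n = 0.
Setting each coefficient to zero gives the recurrence:
  (n+2)(n+1) a_{n+2} - 11 a_n = 0,
  a_{n+2} = 11 / ((n+1)(n+2)) a_n.

Check with a_0 = 2, a_1 = 1 (apply the recurrence for n = 0, 1, 2, 3): a_0 = 2, a_1 = 1, a_2 = 11, a_3 = 11/6, a_4 = 121/12, a_5 = 121/120.

a_{n+2} = 11/((n+1)(n+2)) * a_n; check: a_0 = 2, a_1 = 1, a_2 = 11, a_3 = 11/6, a_4 = 121/12, a_5 = 121/120


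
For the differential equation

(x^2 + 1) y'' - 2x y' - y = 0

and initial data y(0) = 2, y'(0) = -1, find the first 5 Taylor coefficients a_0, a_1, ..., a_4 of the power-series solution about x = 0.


Ansatz: y(x) = sum_{n>=0} a_n x^n, so y'(x) = sum_{n>=1} n a_n x^(n-1) and y''(x) = sum_{n>=2} n(n-1) a_n x^(n-2).
Substitute into P(x) y'' + Q(x) y' + R(x) y = 0 with P(x) = x^2 + 1, Q(x) = -2x, R(x) = -1, and match powers of x.
Initial conditions: a_0 = 2, a_1 = -1.
Setting the coefficient of each power of x to zero and solving order by order (substituting the coefficients already found):
  x^0: 2 a_2 - a_0 = 0  ->  2 a_2 = a_0 = 2  ->  a_2 = 1
  x^1: 6 a_3 - 3 a_1 = 0  ->  6 a_3 = 3 a_1 = -3  ->  a_3 = -1/2
  x^2: 12 a_4 - 3 a_2 = 0  ->  12 a_4 = 3 a_2 = 3  ->  a_4 = 1/4
Truncated series: y(x) = 2 - x + x^2 - (1/2) x^3 + (1/4) x^4 + O(x^5).

a_0 = 2; a_1 = -1; a_2 = 1; a_3 = -1/2; a_4 = 1/4


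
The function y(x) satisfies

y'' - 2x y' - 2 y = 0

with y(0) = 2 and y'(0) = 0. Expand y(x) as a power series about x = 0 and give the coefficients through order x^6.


Ansatz: y(x) = sum_{n>=0} a_n x^n, so y'(x) = sum_{n>=1} n a_n x^(n-1) and y''(x) = sum_{n>=2} n(n-1) a_n x^(n-2).
Substitute into P(x) y'' + Q(x) y' + R(x) y = 0 with P(x) = 1, Q(x) = -2x, R(x) = -2, and match powers of x.
Initial conditions: a_0 = 2, a_1 = 0.
Setting the coefficient of each power of x to zero and solving order by order (substituting the coefficients already found):
  x^0: 2 a_2 - 2 a_0 = 0  ->  2 a_2 = 2 a_0 = 4  ->  a_2 = 2
  x^1: 6 a_3 - 4 a_1 = 0  ->  6 a_3 = 4 a_1 = 0  ->  a_3 = 0
  x^2: 12 a_4 - 6 a_2 = 0  ->  12 a_4 = 6 a_2 = 12  ->  a_4 = 1
  x^3: 20 a_5 - 8 a_3 = 0  ->  20 a_5 = 8 a_3 = 0  ->  a_5 = 0
  x^4: 30 a_6 - 10 a_4 = 0  ->  30 a_6 = 10 a_4 = 10  ->  a_6 = 1/3
Truncated series: y(x) = 2 + 2 x^2 + x^4 + (1/3) x^6 + O(x^7).

a_0 = 2; a_1 = 0; a_2 = 2; a_3 = 0; a_4 = 1; a_5 = 0; a_6 = 1/3


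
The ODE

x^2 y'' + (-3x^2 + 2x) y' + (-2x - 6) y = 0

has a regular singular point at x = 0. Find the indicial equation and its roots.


Divide by x^2 to reach normal form y'' + P_1(x) y' + P_2(x) y = 0 with P_1(x) = -3 + 2/x and P_2(x) = -2/x - 6/x^2.
x = 0 is a singular point because the y'-coefficient -3 + 2/x has a pole at x = 0 and the y-coefficient -2/x - 6/x^2 has a pole at x = 0.
It is a regular singular point because x P_1(x) = p(x) = 2 - 3x and x^2 P_2(x) = q(x) = -2x - 6 are polynomials, hence analytic at x = 0.
p(0) = 2,  q(0) = -6.
Indicial equation: r(r-1) + p(0) r + q(0) = 0, i.e. r^2 + (p(0) - 1) r + q(0) = 0, i.e. r^2 + 1 r - 6 = 0.
Discriminant: (1)^2 - 4(-6) = 25, so r = (-1 ± 5)/2.
Solving: r_1 = 2, r_2 = -3.

indicial: r^2 + 1 r - 6 = 0; roots r_1 = 2, r_2 = -3


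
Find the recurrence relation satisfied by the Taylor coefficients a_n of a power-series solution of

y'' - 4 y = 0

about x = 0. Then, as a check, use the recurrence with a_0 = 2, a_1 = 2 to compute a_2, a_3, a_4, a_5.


Substitute y = sum_n a_n x^n into y'' + (const) y = 0.
y''(x) = sum_{n>=0} (n+2)(n+1) a_{n+2} x^n.
The ODE becomes sum_n [(n+2)(n+1) a_{n+2} - 4 a_n] x^n = 0.
Setting each coefficient to zero gives the recurrence:
  (n+2)(n+1) a_{n+2} - 4 a_n = 0,
  a_{n+2} = 4 / ((n+1)(n+2)) a_n.

Check with a_0 = 2, a_1 = 2 (apply the recurrence for n = 0, 1, 2, 3): a_0 = 2, a_1 = 2, a_2 = 4, a_3 = 4/3, a_4 = 4/3, a_5 = 4/15.

a_{n+2} = 4/((n+1)(n+2)) * a_n; check: a_0 = 2, a_1 = 2, a_2 = 4, a_3 = 4/3, a_4 = 4/3, a_5 = 4/15


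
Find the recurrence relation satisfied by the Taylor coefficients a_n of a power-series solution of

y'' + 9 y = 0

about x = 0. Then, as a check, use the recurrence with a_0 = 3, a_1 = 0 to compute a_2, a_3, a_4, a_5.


Substitute y = sum_n a_n x^n into y'' + (const) y = 0.
y''(x) = sum_{n>=0} (n+2)(n+1) a_{n+2} x^n.
The ODE becomes sum_n [(n+2)(n+1) a_{n+2} + 9 a_n] x^n = 0.
Setting each coefficient to zero gives the recurrence:
  (n+2)(n+1) a_{n+2} + 9 a_n = 0,
  a_{n+2} = -9 / ((n+1)(n+2)) a_n.

Check with a_0 = 3, a_1 = 0 (apply the recurrence for n = 0, 1, 2, 3): a_0 = 3, a_1 = 0, a_2 = -27/2, a_3 = 0, a_4 = 81/8, a_5 = 0.

a_{n+2} = -9/((n+1)(n+2)) * a_n; check: a_0 = 3, a_1 = 0, a_2 = -27/2, a_3 = 0, a_4 = 81/8, a_5 = 0


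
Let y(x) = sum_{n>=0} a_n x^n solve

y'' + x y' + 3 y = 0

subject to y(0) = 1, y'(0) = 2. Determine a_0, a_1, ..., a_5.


Ansatz: y(x) = sum_{n>=0} a_n x^n, so y'(x) = sum_{n>=1} n a_n x^(n-1) and y''(x) = sum_{n>=2} n(n-1) a_n x^(n-2).
Substitute into P(x) y'' + Q(x) y' + R(x) y = 0 with P(x) = 1, Q(x) = x, R(x) = 3, and match powers of x.
Initial conditions: a_0 = 1, a_1 = 2.
Setting the coefficient of each power of x to zero and solving order by order (substituting the coefficients already found):
  x^0: 2 a_2 + 3 a_0 = 0  ->  2 a_2 = -3 a_0 = -3  ->  a_2 = -3/2
  x^1: 6 a_3 + 4 a_1 = 0  ->  6 a_3 = -4 a_1 = -8  ->  a_3 = -4/3
  x^2: 12 a_4 + 5 a_2 = 0  ->  12 a_4 = -5 a_2 = 15/2  ->  a_4 = 5/8
  x^3: 20 a_5 + 6 a_3 = 0  ->  20 a_5 = -6 a_3 = 8  ->  a_5 = 2/5
Truncated series: y(x) = 1 + 2 x - (3/2) x^2 - (4/3) x^3 + (5/8) x^4 + (2/5) x^5 + O(x^6).

a_0 = 1; a_1 = 2; a_2 = -3/2; a_3 = -4/3; a_4 = 5/8; a_5 = 2/5


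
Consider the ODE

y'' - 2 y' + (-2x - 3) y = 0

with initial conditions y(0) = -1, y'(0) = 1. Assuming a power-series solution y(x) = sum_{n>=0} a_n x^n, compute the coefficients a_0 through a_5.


Ansatz: y(x) = sum_{n>=0} a_n x^n, so y'(x) = sum_{n>=1} n a_n x^(n-1) and y''(x) = sum_{n>=2} n(n-1) a_n x^(n-2).
Substitute into P(x) y'' + Q(x) y' + R(x) y = 0 with P(x) = 1, Q(x) = -2, R(x) = -2x - 3, and match powers of x.
Initial conditions: a_0 = -1, a_1 = 1.
Setting the coefficient of each power of x to zero and solving order by order (substituting the coefficients already found):
  x^0: 2 a_2 - 2 a_1 - 3 a_0 = 0  ->  2 a_2 = 2 a_1 + 3 a_0 = -1  ->  a_2 = -1/2
  x^1: 6 a_3 - 4 a_2 - 3 a_1 - 2 a_0 = 0  ->  6 a_3 = 4 a_2 + 3 a_1 + 2 a_0 = -1  ->  a_3 = -1/6
  x^2: 12 a_4 - 6 a_3 - 3 a_2 - 2 a_1 = 0  ->  12 a_4 = 6 a_3 + 3 a_2 + 2 a_1 = -1/2  ->  a_4 = -1/24
  x^3: 20 a_5 - 8 a_4 - 3 a_3 - 2 a_2 = 0  ->  20 a_5 = 8 a_4 + 3 a_3 + 2 a_2 = -11/6  ->  a_5 = -11/120
Truncated series: y(x) = -1 + x - (1/2) x^2 - (1/6) x^3 - (1/24) x^4 - (11/120) x^5 + O(x^6).

a_0 = -1; a_1 = 1; a_2 = -1/2; a_3 = -1/6; a_4 = -1/24; a_5 = -11/120


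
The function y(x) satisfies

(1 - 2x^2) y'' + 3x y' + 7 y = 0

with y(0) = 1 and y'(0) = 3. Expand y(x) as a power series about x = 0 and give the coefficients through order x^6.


Ansatz: y(x) = sum_{n>=0} a_n x^n, so y'(x) = sum_{n>=1} n a_n x^(n-1) and y''(x) = sum_{n>=2} n(n-1) a_n x^(n-2).
Substitute into P(x) y'' + Q(x) y' + R(x) y = 0 with P(x) = 1 - 2x^2, Q(x) = 3x, R(x) = 7, and match powers of x.
Initial conditions: a_0 = 1, a_1 = 3.
Setting the coefficient of each power of x to zero and solving order by order (substituting the coefficients already found):
  x^0: 2 a_2 + 7 a_0 = 0  ->  2 a_2 = -7 a_0 = -7  ->  a_2 = -7/2
  x^1: 6 a_3 + 10 a_1 = 0  ->  6 a_3 = -10 a_1 = -30  ->  a_3 = -5
  x^2: 12 a_4 + 9 a_2 = 0  ->  12 a_4 = -9 a_2 = 63/2  ->  a_4 = 21/8
  x^3: 20 a_5 + 4 a_3 = 0  ->  20 a_5 = -4 a_3 = 20  ->  a_5 = 1
  x^4: 30 a_6 - 5 a_4 = 0  ->  30 a_6 = 5 a_4 = 105/8  ->  a_6 = 7/16
Truncated series: y(x) = 1 + 3 x - (7/2) x^2 - 5 x^3 + (21/8) x^4 + x^5 + (7/16) x^6 + O(x^7).

a_0 = 1; a_1 = 3; a_2 = -7/2; a_3 = -5; a_4 = 21/8; a_5 = 1; a_6 = 7/16


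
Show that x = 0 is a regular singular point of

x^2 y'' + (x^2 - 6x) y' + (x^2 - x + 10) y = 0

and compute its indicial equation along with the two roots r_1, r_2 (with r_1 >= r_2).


Divide by x^2 to reach normal form y'' + P_1(x) y' + P_2(x) y = 0 with P_1(x) = 1 - 6/x and P_2(x) = 1 - 1/x + 10/x^2.
x = 0 is a singular point because the y'-coefficient 1 - 6/x has a pole at x = 0 and the y-coefficient 1 - 1/x + 10/x^2 has a pole at x = 0.
It is a regular singular point because x P_1(x) = p(x) = x - 6 and x^2 P_2(x) = q(x) = x^2 - x + 10 are polynomials, hence analytic at x = 0.
p(0) = -6,  q(0) = 10.
Indicial equation: r(r-1) + p(0) r + q(0) = 0, i.e. r^2 + (p(0) - 1) r + q(0) = 0, i.e. r^2 - 7 r + 10 = 0.
Discriminant: (-7)^2 - 4(10) = 9, so r = (7 ± 3)/2.
Solving: r_1 = 5, r_2 = 2.

indicial: r^2 - 7 r + 10 = 0; roots r_1 = 5, r_2 = 2


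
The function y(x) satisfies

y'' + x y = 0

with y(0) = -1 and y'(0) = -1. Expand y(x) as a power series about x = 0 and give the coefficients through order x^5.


Ansatz: y(x) = sum_{n>=0} a_n x^n, so y'(x) = sum_{n>=1} n a_n x^(n-1) and y''(x) = sum_{n>=2} n(n-1) a_n x^(n-2).
Substitute into P(x) y'' + Q(x) y' + R(x) y = 0 with P(x) = 1, Q(x) = 0, R(x) = x, and match powers of x.
Initial conditions: a_0 = -1, a_1 = -1.
Setting the coefficient of each power of x to zero and solving order by order (substituting the coefficients already found):
  x^0: 2 a_2 = 0  ->  a_2 = 0
  x^1: 6 a_3 + a_0 = 0  ->  6 a_3 = -a_0 = 1  ->  a_3 = 1/6
  x^2: 12 a_4 + a_1 = 0  ->  12 a_4 = -a_1 = 1  ->  a_4 = 1/12
  x^3: 20 a_5 + a_2 = 0  ->  20 a_5 = -a_2 = 0  ->  a_5 = 0
Truncated series: y(x) = -1 - x + (1/6) x^3 + (1/12) x^4 + O(x^6).

a_0 = -1; a_1 = -1; a_2 = 0; a_3 = 1/6; a_4 = 1/12; a_5 = 0


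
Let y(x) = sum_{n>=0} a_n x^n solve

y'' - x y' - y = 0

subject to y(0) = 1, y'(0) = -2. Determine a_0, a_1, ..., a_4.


Ansatz: y(x) = sum_{n>=0} a_n x^n, so y'(x) = sum_{n>=1} n a_n x^(n-1) and y''(x) = sum_{n>=2} n(n-1) a_n x^(n-2).
Substitute into P(x) y'' + Q(x) y' + R(x) y = 0 with P(x) = 1, Q(x) = -x, R(x) = -1, and match powers of x.
Initial conditions: a_0 = 1, a_1 = -2.
Setting the coefficient of each power of x to zero and solving order by order (substituting the coefficients already found):
  x^0: 2 a_2 - a_0 = 0  ->  2 a_2 = a_0 = 1  ->  a_2 = 1/2
  x^1: 6 a_3 - 2 a_1 = 0  ->  6 a_3 = 2 a_1 = -4  ->  a_3 = -2/3
  x^2: 12 a_4 - 3 a_2 = 0  ->  12 a_4 = 3 a_2 = 3/2  ->  a_4 = 1/8
Truncated series: y(x) = 1 - 2 x + (1/2) x^2 - (2/3) x^3 + (1/8) x^4 + O(x^5).

a_0 = 1; a_1 = -2; a_2 = 1/2; a_3 = -2/3; a_4 = 1/8


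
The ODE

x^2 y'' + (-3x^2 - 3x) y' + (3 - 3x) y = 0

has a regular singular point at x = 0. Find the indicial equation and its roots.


Divide by x^2 to reach normal form y'' + P_1(x) y' + P_2(x) y = 0 with P_1(x) = -3 - 3/x and P_2(x) = -3/x + 3/x^2.
x = 0 is a singular point because the y'-coefficient -3 - 3/x has a pole at x = 0 and the y-coefficient -3/x + 3/x^2 has a pole at x = 0.
It is a regular singular point because x P_1(x) = p(x) = -3x - 3 and x^2 P_2(x) = q(x) = 3 - 3x are polynomials, hence analytic at x = 0.
p(0) = -3,  q(0) = 3.
Indicial equation: r(r-1) + p(0) r + q(0) = 0, i.e. r^2 + (p(0) - 1) r + q(0) = 0, i.e. r^2 - 4 r + 3 = 0.
Discriminant: (-4)^2 - 4(3) = 4, so r = (4 ± 2)/2.
Solving: r_1 = 3, r_2 = 1.

indicial: r^2 - 4 r + 3 = 0; roots r_1 = 3, r_2 = 1


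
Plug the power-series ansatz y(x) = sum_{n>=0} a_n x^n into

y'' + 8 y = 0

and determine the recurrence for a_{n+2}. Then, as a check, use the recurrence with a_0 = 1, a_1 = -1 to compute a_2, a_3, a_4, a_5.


Substitute y = sum_n a_n x^n into y'' + (const) y = 0.
y''(x) = sum_{n>=0} (n+2)(n+1) a_{n+2} x^n.
The ODE becomes sum_n [(n+2)(n+1) a_{n+2} + 8 a_n] x^n = 0.
Setting each coefficient to zero gives the recurrence:
  (n+2)(n+1) a_{n+2} + 8 a_n = 0,
  a_{n+2} = -8 / ((n+1)(n+2)) a_n.

Check with a_0 = 1, a_1 = -1 (apply the recurrence for n = 0, 1, 2, 3): a_0 = 1, a_1 = -1, a_2 = -4, a_3 = 4/3, a_4 = 8/3, a_5 = -8/15.

a_{n+2} = -8/((n+1)(n+2)) * a_n; check: a_0 = 1, a_1 = -1, a_2 = -4, a_3 = 4/3, a_4 = 8/3, a_5 = -8/15


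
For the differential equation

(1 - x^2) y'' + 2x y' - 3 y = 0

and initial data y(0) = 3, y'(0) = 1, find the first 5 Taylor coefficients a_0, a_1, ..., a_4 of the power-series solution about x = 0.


Ansatz: y(x) = sum_{n>=0} a_n x^n, so y'(x) = sum_{n>=1} n a_n x^(n-1) and y''(x) = sum_{n>=2} n(n-1) a_n x^(n-2).
Substitute into P(x) y'' + Q(x) y' + R(x) y = 0 with P(x) = 1 - x^2, Q(x) = 2x, R(x) = -3, and match powers of x.
Initial conditions: a_0 = 3, a_1 = 1.
Setting the coefficient of each power of x to zero and solving order by order (substituting the coefficients already found):
  x^0: 2 a_2 - 3 a_0 = 0  ->  2 a_2 = 3 a_0 = 9  ->  a_2 = 9/2
  x^1: 6 a_3 - a_1 = 0  ->  6 a_3 = a_1 = 1  ->  a_3 = 1/6
  x^2: 12 a_4 - a_2 = 0  ->  12 a_4 = a_2 = 9/2  ->  a_4 = 3/8
Truncated series: y(x) = 3 + x + (9/2) x^2 + (1/6) x^3 + (3/8) x^4 + O(x^5).

a_0 = 3; a_1 = 1; a_2 = 9/2; a_3 = 1/6; a_4 = 3/8


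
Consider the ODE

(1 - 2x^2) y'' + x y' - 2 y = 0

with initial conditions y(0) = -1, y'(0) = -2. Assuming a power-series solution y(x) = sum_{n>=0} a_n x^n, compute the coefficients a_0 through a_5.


Ansatz: y(x) = sum_{n>=0} a_n x^n, so y'(x) = sum_{n>=1} n a_n x^(n-1) and y''(x) = sum_{n>=2} n(n-1) a_n x^(n-2).
Substitute into P(x) y'' + Q(x) y' + R(x) y = 0 with P(x) = 1 - 2x^2, Q(x) = x, R(x) = -2, and match powers of x.
Initial conditions: a_0 = -1, a_1 = -2.
Setting the coefficient of each power of x to zero and solving order by order (substituting the coefficients already found):
  x^0: 2 a_2 - 2 a_0 = 0  ->  2 a_2 = 2 a_0 = -2  ->  a_2 = -1
  x^1: 6 a_3 - a_1 = 0  ->  6 a_3 = a_1 = -2  ->  a_3 = -1/3
  x^2: 12 a_4 - 4 a_2 = 0  ->  12 a_4 = 4 a_2 = -4  ->  a_4 = -1/3
  x^3: 20 a_5 - 11 a_3 = 0  ->  20 a_5 = 11 a_3 = -11/3  ->  a_5 = -11/60
Truncated series: y(x) = -1 - 2 x - x^2 - (1/3) x^3 - (1/3) x^4 - (11/60) x^5 + O(x^6).

a_0 = -1; a_1 = -2; a_2 = -1; a_3 = -1/3; a_4 = -1/3; a_5 = -11/60


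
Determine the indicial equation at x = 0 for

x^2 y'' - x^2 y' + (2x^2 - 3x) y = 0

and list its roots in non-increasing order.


Divide by x^2 to reach normal form y'' + P_1(x) y' + P_2(x) y = 0 with P_1(x) = -1 and P_2(x) = 2 - 3/x.
x = 0 is a singular point because the y-coefficient 2 - 3/x has a pole at x = 0.
It is a regular singular point because x P_1(x) = p(x) = -x and x^2 P_2(x) = q(x) = 2x^2 - 3x are polynomials, hence analytic at x = 0.
p(0) = 0,  q(0) = 0.
Indicial equation: r(r-1) + p(0) r + q(0) = 0, i.e. r^2 + (p(0) - 1) r + q(0) = 0, i.e. r^2 - 1 r = 0.
Discriminant: (-1)^2 - 4(0) = 1, so r = (1 ± 1)/2.
Solving: r_1 = 1, r_2 = 0.

indicial: r^2 - 1 r = 0; roots r_1 = 1, r_2 = 0


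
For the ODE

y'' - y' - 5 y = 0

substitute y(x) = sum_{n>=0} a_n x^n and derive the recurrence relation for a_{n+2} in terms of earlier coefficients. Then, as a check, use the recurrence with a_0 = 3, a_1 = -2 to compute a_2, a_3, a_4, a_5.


Substitute y = sum_n a_n x^n.
y''(x) has coefficient (n+2)(n+1) a_{n+2} at x^n;
-y'(x) has coefficient -(n+1) a_{n+1} at x^n;
-5 y(x) has coefficient -5 a_n at x^n.
Matching x^n: (n+2)(n+1) a_{n+2} - (n+1) a_{n+1} - 5 a_n = 0.
Thus a_{n+2} = [(n+1) a_{n+1} + 5 a_n] / ((n+1)(n+2)).

Check with a_0 = 3, a_1 = -2 (apply the recurrence for n = 0, 1, 2, 3): a_0 = 3, a_1 = -2, a_2 = 13/2, a_3 = 1/2, a_4 = 17/6, a_5 = 83/120.

a_(n+2) = [(n+1) a_(n+1) + 5 a_n] / ((n+1)(n+2)); check: a_0 = 3, a_1 = -2, a_2 = 13/2, a_3 = 1/2, a_4 = 17/6, a_5 = 83/120


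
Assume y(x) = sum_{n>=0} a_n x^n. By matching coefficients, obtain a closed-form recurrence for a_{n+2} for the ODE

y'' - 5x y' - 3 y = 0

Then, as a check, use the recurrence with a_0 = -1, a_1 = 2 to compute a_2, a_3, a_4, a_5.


Substitute y = sum_n a_n x^n.
y''(x) has coefficient (n+2)(n+1) a_{n+2} at x^n;
-5 x y'(x) has coefficient -5 n a_n at x^n (shift);
-3 y(x) has coefficient -3 a_n at x^n.
Matching x^n: (n+2)(n+1) a_{n+2} + (-5n - 3) a_n = 0.
Thus a_{n+2} = (5n + 3) / ((n+1)(n+2)) * a_n.

Check with a_0 = -1, a_1 = 2 (apply the recurrence for n = 0, 1, 2, 3): a_0 = -1, a_1 = 2, a_2 = -3/2, a_3 = 8/3, a_4 = -13/8, a_5 = 12/5.

a_(n+2) = (5n + 3) / ((n+1)(n+2)) * a_n; check: a_0 = -1, a_1 = 2, a_2 = -3/2, a_3 = 8/3, a_4 = -13/8, a_5 = 12/5


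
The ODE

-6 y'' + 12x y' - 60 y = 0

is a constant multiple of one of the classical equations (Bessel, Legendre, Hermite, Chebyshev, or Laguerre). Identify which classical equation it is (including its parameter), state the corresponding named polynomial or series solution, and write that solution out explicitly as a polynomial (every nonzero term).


All three coefficients share the factor -6; dividing through by -6 gives  y'' - 2x y' + 10 y = 0.
This matches the Hermite equation y'' - 2x y' + 2n y = 0 with 2n = 10, so n = 5; the polynomial solution is H_5(x).
With y = sum_k a_k x^k, matching x^k gives (k+2)(k+1) a_{k+2} = 2(k - n) a_k = 2(k - 5) a_k. The right side vanishes at k = 5, so the series with the parity of 5 terminates at degree 5.
Standard normalization: leading coefficient of H_n is 2^n, so a_5 = 2^5 = 32. Work downward with a_k = (k+1)(k+2) a_{k+2} / (2(k - n)):
  a_3 = (4)(5)(32) / (2(3 - 5)) = 640/(-4) = -160
  a_1 = (2)(3)(-160) / (2(1 - 5)) = -960/(-8) = 120
Hence H_5(x) = 32 x^5 - 160 x^3 + 120 x.

H_5(x); series = 32 x^5 - 160 x^3 + 120 x


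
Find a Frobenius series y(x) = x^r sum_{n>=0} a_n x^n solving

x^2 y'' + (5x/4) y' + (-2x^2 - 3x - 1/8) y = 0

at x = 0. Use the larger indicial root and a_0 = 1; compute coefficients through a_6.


Write in Frobenius form y'' + (p(x)/x) y' + (q(x)/x^2) y = 0:
  p(x) = 5/4,  q(x) = -2x^2 - 3x - 1/8.
Indicial equation: r(r-1) + (5/4) r + (-1/8) = 0 -> roots r_1 = 1/4, r_2 = -1/2.
Take r = r_1 = 1/4. Let y(x) = x^r sum_{n>=0} a_n x^n with a_0 = 1.
Substitute y = x^r sum a_n x^n and match x^{r+n}. The recurrence is
  D(n) a_n - 3 a_{n-1} - 2 a_{n-2} = 0,  where D(n) = (r+n)(r+n-1) + (5/4)(r+n) + (-1/8).
  a_n = [3 a_{n-1} + 2 a_{n-2}] / D(n).
Since the indicial polynomial factors as (r - r_1)(r - r_2), D(n) = (r_1 + n - r_1)(r_1 + n - r_2) = n(n + 3/4).
Evaluating step by step (a_0 = 1):
  n = 1: D(1) = 1(1 + 3/4) = 7/4; numerator = 3(1) = 3; a_1 = (3)/(7/4) = 12/7
  n = 2: D(2) = 2(2 + 3/4) = 11/2; numerator = 3(12/7) + 2(1) = 50/7; a_2 = (50/7)/(11/2) = 100/77
  n = 3: D(3) = 3(3 + 3/4) = 45/4; numerator = 3(100/77) + 2(12/7) = 564/77; a_3 = (564/77)/(45/4) = 752/1155
  n = 4: D(4) = 4(4 + 3/4) = 19; numerator = 3(752/1155) + 2(100/77) = 1752/385; a_4 = (1752/385)/(19) = 1752/7315
  n = 5: D(5) = 5(5 + 3/4) = 115/4; numerator = 3(1752/7315) + 2(752/1155) = 44344/21945; a_5 = (44344/21945)/(115/4) = 7712/109725
  n = 6: D(6) = 6(6 + 3/4) = 81/2; numerator = 3(7712/109725) + 2(1752/7315) = 1328/1925; a_6 = (1328/1925)/(81/2) = 2656/155925

r = 1/4; a_0 = 1; a_1 = 12/7; a_2 = 100/77; a_3 = 752/1155; a_4 = 1752/7315; a_5 = 7712/109725; a_6 = 2656/155925


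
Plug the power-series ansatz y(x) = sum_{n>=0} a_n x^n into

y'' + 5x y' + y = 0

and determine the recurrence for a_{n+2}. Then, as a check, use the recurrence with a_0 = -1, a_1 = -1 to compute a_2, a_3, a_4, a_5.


Substitute y = sum_n a_n x^n.
y''(x) has coefficient (n+2)(n+1) a_{n+2} at x^n;
5 x y'(x) has coefficient 5 n a_n at x^n (shift);
y(x) has coefficient 1 a_n at x^n.
Matching x^n: (n+2)(n+1) a_{n+2} + (5n + 1) a_n = 0.
Thus a_{n+2} = (-5n - 1) / ((n+1)(n+2)) * a_n.

Check with a_0 = -1, a_1 = -1 (apply the recurrence for n = 0, 1, 2, 3): a_0 = -1, a_1 = -1, a_2 = 1/2, a_3 = 1, a_4 = -11/24, a_5 = -4/5.

a_(n+2) = (-5n - 1) / ((n+1)(n+2)) * a_n; check: a_0 = -1, a_1 = -1, a_2 = 1/2, a_3 = 1, a_4 = -11/24, a_5 = -4/5


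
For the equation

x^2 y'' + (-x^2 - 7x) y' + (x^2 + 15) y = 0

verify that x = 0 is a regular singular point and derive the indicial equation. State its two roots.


Divide by x^2 to reach normal form y'' + P_1(x) y' + P_2(x) y = 0 with P_1(x) = -1 - 7/x and P_2(x) = 1 + 15/x^2.
x = 0 is a singular point because the y'-coefficient -1 - 7/x has a pole at x = 0 and the y-coefficient 1 + 15/x^2 has a pole at x = 0.
It is a regular singular point because x P_1(x) = p(x) = -x - 7 and x^2 P_2(x) = q(x) = x^2 + 15 are polynomials, hence analytic at x = 0.
p(0) = -7,  q(0) = 15.
Indicial equation: r(r-1) + p(0) r + q(0) = 0, i.e. r^2 + (p(0) - 1) r + q(0) = 0, i.e. r^2 - 8 r + 15 = 0.
Discriminant: (-8)^2 - 4(15) = 4, so r = (8 ± 2)/2.
Solving: r_1 = 5, r_2 = 3.

indicial: r^2 - 8 r + 15 = 0; roots r_1 = 5, r_2 = 3


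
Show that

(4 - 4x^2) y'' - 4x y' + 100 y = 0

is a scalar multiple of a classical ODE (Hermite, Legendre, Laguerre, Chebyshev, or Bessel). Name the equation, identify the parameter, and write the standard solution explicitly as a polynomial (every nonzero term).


All three coefficients share the factor 4; dividing through by 4 gives  (1 - x^2) y'' - x y' + 25 y = 0.
This matches the Chebyshev equation (1 - x^2) y'' - x y' + n^2 y = 0 (note the -x y' term, not -2x y') with n^2 = 25, so n = 5; the polynomial solution is T_5(x).
With y = sum_k a_k x^k, matching x^k gives (k+2)(k+1) a_{k+2} = (k^2 - n^2) a_k = (k - 5)(k + 5) a_k. The right side vanishes at k = 5, so the series with the parity of 5 terminates at degree 5.
Standard normalization: leading coefficient of T_n is 2^(n-1), so a_5 = 2^4 = 16. Work downward with a_k = (k+1)(k+2) a_{k+2} / ((k - 5)(k + 5)):
  a_3 = (4)(5)(16) / ((3 - 5)(3 + 5)) = 320/(-16) = -20
  a_1 = (2)(3)(-20) / ((1 - 5)(1 + 5)) = -120/(-24) = 5
Hence T_5(x) = 16 x^5 - 20 x^3 + 5 x.

T_5(x); series = 16 x^5 - 20 x^3 + 5 x


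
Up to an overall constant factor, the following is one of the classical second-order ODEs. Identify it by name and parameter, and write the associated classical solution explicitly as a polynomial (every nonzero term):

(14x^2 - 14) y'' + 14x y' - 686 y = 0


All three coefficients share the factor -14; dividing through by -14 gives  (1 - x^2) y'' - x y' + 49 y = 0.
This matches the Chebyshev equation (1 - x^2) y'' - x y' + n^2 y = 0 (note the -x y' term, not -2x y') with n^2 = 49, so n = 7; the polynomial solution is T_7(x).
With y = sum_k a_k x^k, matching x^k gives (k+2)(k+1) a_{k+2} = (k^2 - n^2) a_k = (k - 7)(k + 7) a_k. The right side vanishes at k = 7, so the series with the parity of 7 terminates at degree 7.
Standard normalization: leading coefficient of T_n is 2^(n-1), so a_7 = 2^6 = 64. Work downward with a_k = (k+1)(k+2) a_{k+2} / ((k - 7)(k + 7)):
  a_5 = (6)(7)(64) / ((5 - 7)(5 + 7)) = 2688/(-24) = -112
  a_3 = (4)(5)(-112) / ((3 - 7)(3 + 7)) = -2240/(-40) = 56
  a_1 = (2)(3)(56) / ((1 - 7)(1 + 7)) = 336/(-48) = -7
Hence T_7(x) = 64 x^7 - 112 x^5 + 56 x^3 - 7 x.

T_7(x); series = 64 x^7 - 112 x^5 + 56 x^3 - 7 x


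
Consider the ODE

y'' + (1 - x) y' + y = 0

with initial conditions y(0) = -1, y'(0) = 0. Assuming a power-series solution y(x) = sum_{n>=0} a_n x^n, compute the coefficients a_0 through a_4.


Ansatz: y(x) = sum_{n>=0} a_n x^n, so y'(x) = sum_{n>=1} n a_n x^(n-1) and y''(x) = sum_{n>=2} n(n-1) a_n x^(n-2).
Substitute into P(x) y'' + Q(x) y' + R(x) y = 0 with P(x) = 1, Q(x) = 1 - x, R(x) = 1, and match powers of x.
Initial conditions: a_0 = -1, a_1 = 0.
Setting the coefficient of each power of x to zero and solving order by order (substituting the coefficients already found):
  x^0: 2 a_2 + a_1 + a_0 = 0  ->  2 a_2 = -a_1 - a_0 = 1  ->  a_2 = 1/2
  x^1: 6 a_3 + 2 a_2 = 0  ->  6 a_3 = -2 a_2 = -1  ->  a_3 = -1/6
  x^2: 12 a_4 + 3 a_3 - a_2 = 0  ->  12 a_4 = -3 a_3 + a_2 = 1  ->  a_4 = 1/12
Truncated series: y(x) = -1 + (1/2) x^2 - (1/6) x^3 + (1/12) x^4 + O(x^5).

a_0 = -1; a_1 = 0; a_2 = 1/2; a_3 = -1/6; a_4 = 1/12


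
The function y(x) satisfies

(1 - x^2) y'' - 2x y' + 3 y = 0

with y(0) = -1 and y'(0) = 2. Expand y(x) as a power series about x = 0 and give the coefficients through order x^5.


Ansatz: y(x) = sum_{n>=0} a_n x^n, so y'(x) = sum_{n>=1} n a_n x^(n-1) and y''(x) = sum_{n>=2} n(n-1) a_n x^(n-2).
Substitute into P(x) y'' + Q(x) y' + R(x) y = 0 with P(x) = 1 - x^2, Q(x) = -2x, R(x) = 3, and match powers of x.
Initial conditions: a_0 = -1, a_1 = 2.
Setting the coefficient of each power of x to zero and solving order by order (substituting the coefficients already found):
  x^0: 2 a_2 + 3 a_0 = 0  ->  2 a_2 = -3 a_0 = 3  ->  a_2 = 3/2
  x^1: 6 a_3 + a_1 = 0  ->  6 a_3 = -a_1 = -2  ->  a_3 = -1/3
  x^2: 12 a_4 - 3 a_2 = 0  ->  12 a_4 = 3 a_2 = 9/2  ->  a_4 = 3/8
  x^3: 20 a_5 - 9 a_3 = 0  ->  20 a_5 = 9 a_3 = -3  ->  a_5 = -3/20
Truncated series: y(x) = -1 + 2 x + (3/2) x^2 - (1/3) x^3 + (3/8) x^4 - (3/20) x^5 + O(x^6).

a_0 = -1; a_1 = 2; a_2 = 3/2; a_3 = -1/3; a_4 = 3/8; a_5 = -3/20


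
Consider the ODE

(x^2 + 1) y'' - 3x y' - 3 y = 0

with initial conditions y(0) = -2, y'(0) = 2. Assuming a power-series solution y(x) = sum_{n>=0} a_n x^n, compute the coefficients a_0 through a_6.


Ansatz: y(x) = sum_{n>=0} a_n x^n, so y'(x) = sum_{n>=1} n a_n x^(n-1) and y''(x) = sum_{n>=2} n(n-1) a_n x^(n-2).
Substitute into P(x) y'' + Q(x) y' + R(x) y = 0 with P(x) = x^2 + 1, Q(x) = -3x, R(x) = -3, and match powers of x.
Initial conditions: a_0 = -2, a_1 = 2.
Setting the coefficient of each power of x to zero and solving order by order (substituting the coefficients already found):
  x^0: 2 a_2 - 3 a_0 = 0  ->  2 a_2 = 3 a_0 = -6  ->  a_2 = -3
  x^1: 6 a_3 - 6 a_1 = 0  ->  6 a_3 = 6 a_1 = 12  ->  a_3 = 2
  x^2: 12 a_4 - 7 a_2 = 0  ->  12 a_4 = 7 a_2 = -21  ->  a_4 = -7/4
  x^3: 20 a_5 - 6 a_3 = 0  ->  20 a_5 = 6 a_3 = 12  ->  a_5 = 3/5
  x^4: 30 a_6 - 3 a_4 = 0  ->  30 a_6 = 3 a_4 = -21/4  ->  a_6 = -7/40
Truncated series: y(x) = -2 + 2 x - 3 x^2 + 2 x^3 - (7/4) x^4 + (3/5) x^5 - (7/40) x^6 + O(x^7).

a_0 = -2; a_1 = 2; a_2 = -3; a_3 = 2; a_4 = -7/4; a_5 = 3/5; a_6 = -7/40


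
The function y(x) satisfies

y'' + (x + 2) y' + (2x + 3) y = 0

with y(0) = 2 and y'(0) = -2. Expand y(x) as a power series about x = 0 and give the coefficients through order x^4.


Ansatz: y(x) = sum_{n>=0} a_n x^n, so y'(x) = sum_{n>=1} n a_n x^(n-1) and y''(x) = sum_{n>=2} n(n-1) a_n x^(n-2).
Substitute into P(x) y'' + Q(x) y' + R(x) y = 0 with P(x) = 1, Q(x) = x + 2, R(x) = 2x + 3, and match powers of x.
Initial conditions: a_0 = 2, a_1 = -2.
Setting the coefficient of each power of x to zero and solving order by order (substituting the coefficients already found):
  x^0: 2 a_2 + 2 a_1 + 3 a_0 = 0  ->  2 a_2 = -2 a_1 - 3 a_0 = -2  ->  a_2 = -1
  x^1: 6 a_3 + 4 a_2 + 4 a_1 + 2 a_0 = 0  ->  6 a_3 = -4 a_2 - 4 a_1 - 2 a_0 = 8  ->  a_3 = 4/3
  x^2: 12 a_4 + 6 a_3 + 5 a_2 + 2 a_1 = 0  ->  12 a_4 = -6 a_3 - 5 a_2 - 2 a_1 = 1  ->  a_4 = 1/12
Truncated series: y(x) = 2 - 2 x - x^2 + (4/3) x^3 + (1/12) x^4 + O(x^5).

a_0 = 2; a_1 = -2; a_2 = -1; a_3 = 4/3; a_4 = 1/12


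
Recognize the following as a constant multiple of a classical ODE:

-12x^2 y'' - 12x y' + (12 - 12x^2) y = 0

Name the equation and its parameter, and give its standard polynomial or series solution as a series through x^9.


All three coefficients share the factor -12; dividing through by -12 gives  x^2 y'' + x y' + (x^2 - 1) y = 0.
This matches the Bessel equation x^2 y'' + x y' + (x^2 - nu^2) y = 0 with nu^2 = 1, so nu = 1; the solution bounded at x = 0 is J_1(x).
Frobenius at x = 0: indicial roots ±nu; for r = nu the recurrence k(k + 2nu) c_k = -c_{k-2} gives the standard series J_nu(x) = sum_{k>=0} (-1)^k / (k! (k+nu)!) (x/2)^(2k+nu). Evaluate the first 5 terms:
  k = 0: (-1)^0 / (0! * 1! * 2^1) x^1 = 1/(1*1*2) x^1 = (1/2) x^1
  k = 1: (-1)^1 / (1! * 2! * 2^3) x^3 = -1/(1*2*8) x^3 = (-1/16) x^3
  k = 2: (-1)^2 / (2! * 3! * 2^5) x^5 = 1/(2*6*32) x^5 = (1/384) x^5
  k = 3: (-1)^3 / (3! * 4! * 2^7) x^7 = -1/(6*24*128) x^7 = (-1/18432) x^7
  k = 4: (-1)^4 / (4! * 5! * 2^9) x^9 = 1/(24*120*512) x^9 = (1/1474560) x^9
Hence J_1(x) = x^9/1474560 - x^7/18432 + x^5/384 - x^3/16 + x/2 + ....

J_1(x); series = x^9/1474560 - x^7/18432 + x^5/384 - x^3/16 + x/2


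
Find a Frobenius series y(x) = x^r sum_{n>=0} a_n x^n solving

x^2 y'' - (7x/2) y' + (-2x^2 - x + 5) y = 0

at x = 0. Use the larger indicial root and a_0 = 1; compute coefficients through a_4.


Write in Frobenius form y'' + (p(x)/x) y' + (q(x)/x^2) y = 0:
  p(x) = -7/2,  q(x) = -2x^2 - x + 5.
Indicial equation: r(r-1) + (-7/2) r + (5) = 0 -> roots r_1 = 5/2, r_2 = 2.
Take r = r_1 = 5/2. Let y(x) = x^r sum_{n>=0} a_n x^n with a_0 = 1.
Substitute y = x^r sum a_n x^n and match x^{r+n}. The recurrence is
  D(n) a_n - 1 a_{n-1} - 2 a_{n-2} = 0,  where D(n) = (r+n)(r+n-1) + (-7/2)(r+n) + (5).
  a_n = [1 a_{n-1} + 2 a_{n-2}] / D(n).
Since the indicial polynomial factors as (r - r_1)(r - r_2), D(n) = (r_1 + n - r_1)(r_1 + n - r_2) = n(n + 1/2).
Evaluating step by step (a_0 = 1):
  n = 1: D(1) = 1(1 + 1/2) = 3/2; numerator = 1(1) = 1; a_1 = (1)/(3/2) = 2/3
  n = 2: D(2) = 2(2 + 1/2) = 5; numerator = 1(2/3) + 2(1) = 8/3; a_2 = (8/3)/(5) = 8/15
  n = 3: D(3) = 3(3 + 1/2) = 21/2; numerator = 1(8/15) + 2(2/3) = 28/15; a_3 = (28/15)/(21/2) = 8/45
  n = 4: D(4) = 4(4 + 1/2) = 18; numerator = 1(8/45) + 2(8/15) = 56/45; a_4 = (56/45)/(18) = 28/405

r = 5/2; a_0 = 1; a_1 = 2/3; a_2 = 8/15; a_3 = 8/45; a_4 = 28/405


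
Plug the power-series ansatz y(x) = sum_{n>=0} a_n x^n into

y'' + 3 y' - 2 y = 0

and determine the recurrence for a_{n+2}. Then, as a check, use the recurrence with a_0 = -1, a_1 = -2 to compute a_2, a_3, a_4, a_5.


Substitute y = sum_n a_n x^n.
y''(x) has coefficient (n+2)(n+1) a_{n+2} at x^n;
3 y'(x) has coefficient 3 (n+1) a_{n+1} at x^n;
-2 y(x) has coefficient -2 a_n at x^n.
Matching x^n: (n+2)(n+1) a_{n+2} + 3 (n+1) a_{n+1} - 2 a_n = 0.
Thus a_{n+2} = [-3 (n+1) a_{n+1} + 2 a_n] / ((n+1)(n+2)).

Check with a_0 = -1, a_1 = -2 (apply the recurrence for n = 0, 1, 2, 3): a_0 = -1, a_1 = -2, a_2 = 2, a_3 = -8/3, a_4 = 7/3, a_5 = -5/3.

a_(n+2) = [-3 (n+1) a_(n+1) + 2 a_n] / ((n+1)(n+2)); check: a_0 = -1, a_1 = -2, a_2 = 2, a_3 = -8/3, a_4 = 7/3, a_5 = -5/3


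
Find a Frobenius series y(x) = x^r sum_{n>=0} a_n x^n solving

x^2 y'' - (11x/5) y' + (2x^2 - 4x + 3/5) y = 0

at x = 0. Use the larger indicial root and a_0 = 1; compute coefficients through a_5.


Write in Frobenius form y'' + (p(x)/x) y' + (q(x)/x^2) y = 0:
  p(x) = -11/5,  q(x) = 2x^2 - 4x + 3/5.
Indicial equation: r(r-1) + (-11/5) r + (3/5) = 0 -> roots r_1 = 3, r_2 = 1/5.
Take r = r_1 = 3. Let y(x) = x^r sum_{n>=0} a_n x^n with a_0 = 1.
Substitute y = x^r sum a_n x^n and match x^{r+n}. The recurrence is
  D(n) a_n - 4 a_{n-1} + 2 a_{n-2} = 0,  where D(n) = (r+n)(r+n-1) + (-11/5)(r+n) + (3/5).
  a_n = [4 a_{n-1} - 2 a_{n-2}] / D(n).
Since the indicial polynomial factors as (r - r_1)(r - r_2), D(n) = (r_1 + n - r_1)(r_1 + n - r_2) = n(n + 14/5).
Evaluating step by step (a_0 = 1):
  n = 1: D(1) = 1(1 + 14/5) = 19/5; numerator = 4(1) = 4; a_1 = (4)/(19/5) = 20/19
  n = 2: D(2) = 2(2 + 14/5) = 48/5; numerator = 4(20/19) - 2(1) = 42/19; a_2 = (42/19)/(48/5) = 35/152
  n = 3: D(3) = 3(3 + 14/5) = 87/5; numerator = 4(35/152) - 2(20/19) = -45/38; a_3 = (-45/38)/(87/5) = -75/1102
  n = 4: D(4) = 4(4 + 14/5) = 136/5; numerator = 4(-75/1102) - 2(35/152) = -85/116; a_4 = (-85/116)/(136/5) = -25/928
  n = 5: D(5) = 5(5 + 14/5) = 39; numerator = 4(-25/928) - 2(-75/1102) = 125/4408; a_5 = (125/4408)/(39) = 125/171912

r = 3; a_0 = 1; a_1 = 20/19; a_2 = 35/152; a_3 = -75/1102; a_4 = -25/928; a_5 = 125/171912


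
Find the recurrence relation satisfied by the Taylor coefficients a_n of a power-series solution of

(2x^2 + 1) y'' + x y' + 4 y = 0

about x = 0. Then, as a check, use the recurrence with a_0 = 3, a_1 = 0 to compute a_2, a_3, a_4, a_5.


Substitute y = sum_n a_n x^n.
(1 + 2 x^2) y'' contributes (n+2)(n+1) a_{n+2} + 2 n(n-1) a_n at x^n.
x y'(x) contributes n a_n at x^n.
4 y(x) contributes 4 a_n at x^n.
Matching x^n: (n+2)(n+1) a_{n+2} + (2 n(n-1) + n + 4) a_n = 0.
Thus a_{n+2} = (-2 n(n-1) - n - 4) / ((n+1)(n+2)) * a_n.

Check with a_0 = 3, a_1 = 0 (apply the recurrence for n = 0, 1, 2, 3): a_0 = 3, a_1 = 0, a_2 = -6, a_3 = 0, a_4 = 5, a_5 = 0.

a_(n+2) = (-2 n(n-1) - n - 4) / ((n+1)(n+2)) * a_n; check: a_0 = 3, a_1 = 0, a_2 = -6, a_3 = 0, a_4 = 5, a_5 = 0


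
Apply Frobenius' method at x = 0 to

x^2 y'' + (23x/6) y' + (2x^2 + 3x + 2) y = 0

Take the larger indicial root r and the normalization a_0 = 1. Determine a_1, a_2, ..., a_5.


Write in Frobenius form y'' + (p(x)/x) y' + (q(x)/x^2) y = 0:
  p(x) = 23/6,  q(x) = 2x^2 + 3x + 2.
Indicial equation: r(r-1) + (23/6) r + (2) = 0 -> roots r_1 = -4/3, r_2 = -3/2.
Take r = r_1 = -4/3. Let y(x) = x^r sum_{n>=0} a_n x^n with a_0 = 1.
Substitute y = x^r sum a_n x^n and match x^{r+n}. The recurrence is
  D(n) a_n + 3 a_{n-1} + 2 a_{n-2} = 0,  where D(n) = (r+n)(r+n-1) + (23/6)(r+n) + (2).
  a_n = [-3 a_{n-1} - 2 a_{n-2}] / D(n).
Since the indicial polynomial factors as (r - r_1)(r - r_2), D(n) = (r_1 + n - r_1)(r_1 + n - r_2) = n(n + 1/6).
Evaluating step by step (a_0 = 1):
  n = 1: D(1) = 1(1 + 1/6) = 7/6; numerator = -3(1) = -3; a_1 = (-3)/(7/6) = -18/7
  n = 2: D(2) = 2(2 + 1/6) = 13/3; numerator = -3(-18/7) - 2(1) = 40/7; a_2 = (40/7)/(13/3) = 120/91
  n = 3: D(3) = 3(3 + 1/6) = 19/2; numerator = -3(120/91) - 2(-18/7) = 108/91; a_3 = (108/91)/(19/2) = 216/1729
  n = 4: D(4) = 4(4 + 1/6) = 50/3; numerator = -3(216/1729) - 2(120/91) = -744/247; a_4 = (-744/247)/(50/3) = -1116/6175
  n = 5: D(5) = 5(5 + 1/6) = 155/6; numerator = -3(-1116/6175) - 2(216/1729) = 972/3325; a_5 = (972/3325)/(155/6) = 5832/515375

r = -4/3; a_0 = 1; a_1 = -18/7; a_2 = 120/91; a_3 = 216/1729; a_4 = -1116/6175; a_5 = 5832/515375


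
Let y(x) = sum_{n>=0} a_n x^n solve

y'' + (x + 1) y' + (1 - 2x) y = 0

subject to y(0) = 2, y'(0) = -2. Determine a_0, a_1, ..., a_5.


Ansatz: y(x) = sum_{n>=0} a_n x^n, so y'(x) = sum_{n>=1} n a_n x^(n-1) and y''(x) = sum_{n>=2} n(n-1) a_n x^(n-2).
Substitute into P(x) y'' + Q(x) y' + R(x) y = 0 with P(x) = 1, Q(x) = x + 1, R(x) = 1 - 2x, and match powers of x.
Initial conditions: a_0 = 2, a_1 = -2.
Setting the coefficient of each power of x to zero and solving order by order (substituting the coefficients already found):
  x^0: 2 a_2 + a_1 + a_0 = 0  ->  2 a_2 = -a_1 - a_0 = 0  ->  a_2 = 0
  x^1: 6 a_3 + 2 a_2 + 2 a_1 - 2 a_0 = 0  ->  6 a_3 = -2 a_2 - 2 a_1 + 2 a_0 = 8  ->  a_3 = 4/3
  x^2: 12 a_4 + 3 a_3 + 3 a_2 - 2 a_1 = 0  ->  12 a_4 = -3 a_3 - 3 a_2 + 2 a_1 = -8  ->  a_4 = -2/3
  x^3: 20 a_5 + 4 a_4 + 4 a_3 - 2 a_2 = 0  ->  20 a_5 = -4 a_4 - 4 a_3 + 2 a_2 = -8/3  ->  a_5 = -2/15
Truncated series: y(x) = 2 - 2 x + (4/3) x^3 - (2/3) x^4 - (2/15) x^5 + O(x^6).

a_0 = 2; a_1 = -2; a_2 = 0; a_3 = 4/3; a_4 = -2/3; a_5 = -2/15


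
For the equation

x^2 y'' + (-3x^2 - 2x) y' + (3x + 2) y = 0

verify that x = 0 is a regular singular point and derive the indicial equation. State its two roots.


Divide by x^2 to reach normal form y'' + P_1(x) y' + P_2(x) y = 0 with P_1(x) = -3 - 2/x and P_2(x) = 3/x + 2/x^2.
x = 0 is a singular point because the y'-coefficient -3 - 2/x has a pole at x = 0 and the y-coefficient 3/x + 2/x^2 has a pole at x = 0.
It is a regular singular point because x P_1(x) = p(x) = -3x - 2 and x^2 P_2(x) = q(x) = 3x + 2 are polynomials, hence analytic at x = 0.
p(0) = -2,  q(0) = 2.
Indicial equation: r(r-1) + p(0) r + q(0) = 0, i.e. r^2 + (p(0) - 1) r + q(0) = 0, i.e. r^2 - 3 r + 2 = 0.
Discriminant: (-3)^2 - 4(2) = 1, so r = (3 ± 1)/2.
Solving: r_1 = 2, r_2 = 1.

indicial: r^2 - 3 r + 2 = 0; roots r_1 = 2, r_2 = 1


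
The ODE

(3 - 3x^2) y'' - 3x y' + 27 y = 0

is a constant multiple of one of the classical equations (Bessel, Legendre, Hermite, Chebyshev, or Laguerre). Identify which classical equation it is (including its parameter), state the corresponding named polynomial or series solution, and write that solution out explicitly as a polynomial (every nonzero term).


All three coefficients share the factor 3; dividing through by 3 gives  (1 - x^2) y'' - x y' + 9 y = 0.
This matches the Chebyshev equation (1 - x^2) y'' - x y' + n^2 y = 0 (note the -x y' term, not -2x y') with n^2 = 9, so n = 3; the polynomial solution is T_3(x).
With y = sum_k a_k x^k, matching x^k gives (k+2)(k+1) a_{k+2} = (k^2 - n^2) a_k = (k - 3)(k + 3) a_k. The right side vanishes at k = 3, so the series with the parity of 3 terminates at degree 3.
Standard normalization: leading coefficient of T_n is 2^(n-1), so a_3 = 2^2 = 4. Work downward with a_k = (k+1)(k+2) a_{k+2} / ((k - 3)(k + 3)):
  a_1 = (2)(3)(4) / ((1 - 3)(1 + 3)) = 24/(-8) = -3
Hence T_3(x) = 4 x^3 - 3 x.

T_3(x); series = 4 x^3 - 3 x


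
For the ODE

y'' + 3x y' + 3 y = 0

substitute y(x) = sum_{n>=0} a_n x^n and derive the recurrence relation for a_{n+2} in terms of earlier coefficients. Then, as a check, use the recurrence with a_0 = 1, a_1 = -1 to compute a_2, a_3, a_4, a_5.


Substitute y = sum_n a_n x^n.
y''(x) has coefficient (n+2)(n+1) a_{n+2} at x^n;
3 x y'(x) has coefficient 3 n a_n at x^n (shift);
3 y(x) has coefficient 3 a_n at x^n.
Matching x^n: (n+2)(n+1) a_{n+2} + (3n + 3) a_n = 0.
Thus a_{n+2} = (-3n - 3) / ((n+1)(n+2)) * a_n.

Check with a_0 = 1, a_1 = -1 (apply the recurrence for n = 0, 1, 2, 3): a_0 = 1, a_1 = -1, a_2 = -3/2, a_3 = 1, a_4 = 9/8, a_5 = -3/5.

a_(n+2) = (-3n - 3) / ((n+1)(n+2)) * a_n; check: a_0 = 1, a_1 = -1, a_2 = -3/2, a_3 = 1, a_4 = 9/8, a_5 = -3/5


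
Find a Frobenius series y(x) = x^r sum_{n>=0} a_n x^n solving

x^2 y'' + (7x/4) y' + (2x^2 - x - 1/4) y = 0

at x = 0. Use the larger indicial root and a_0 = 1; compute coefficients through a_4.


Write in Frobenius form y'' + (p(x)/x) y' + (q(x)/x^2) y = 0:
  p(x) = 7/4,  q(x) = 2x^2 - x - 1/4.
Indicial equation: r(r-1) + (7/4) r + (-1/4) = 0 -> roots r_1 = 1/4, r_2 = -1.
Take r = r_1 = 1/4. Let y(x) = x^r sum_{n>=0} a_n x^n with a_0 = 1.
Substitute y = x^r sum a_n x^n and match x^{r+n}. The recurrence is
  D(n) a_n - 1 a_{n-1} + 2 a_{n-2} = 0,  where D(n) = (r+n)(r+n-1) + (7/4)(r+n) + (-1/4).
  a_n = [1 a_{n-1} - 2 a_{n-2}] / D(n).
Since the indicial polynomial factors as (r - r_1)(r - r_2), D(n) = (r_1 + n - r_1)(r_1 + n - r_2) = n(n + 5/4).
Evaluating step by step (a_0 = 1):
  n = 1: D(1) = 1(1 + 5/4) = 9/4; numerator = 1(1) = 1; a_1 = (1)/(9/4) = 4/9
  n = 2: D(2) = 2(2 + 5/4) = 13/2; numerator = 1(4/9) - 2(1) = -14/9; a_2 = (-14/9)/(13/2) = -28/117
  n = 3: D(3) = 3(3 + 5/4) = 51/4; numerator = 1(-28/117) - 2(4/9) = -44/39; a_3 = (-44/39)/(51/4) = -176/1989
  n = 4: D(4) = 4(4 + 5/4) = 21; numerator = 1(-176/1989) - 2(-28/117) = 776/1989; a_4 = (776/1989)/(21) = 776/41769

r = 1/4; a_0 = 1; a_1 = 4/9; a_2 = -28/117; a_3 = -176/1989; a_4 = 776/41769
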